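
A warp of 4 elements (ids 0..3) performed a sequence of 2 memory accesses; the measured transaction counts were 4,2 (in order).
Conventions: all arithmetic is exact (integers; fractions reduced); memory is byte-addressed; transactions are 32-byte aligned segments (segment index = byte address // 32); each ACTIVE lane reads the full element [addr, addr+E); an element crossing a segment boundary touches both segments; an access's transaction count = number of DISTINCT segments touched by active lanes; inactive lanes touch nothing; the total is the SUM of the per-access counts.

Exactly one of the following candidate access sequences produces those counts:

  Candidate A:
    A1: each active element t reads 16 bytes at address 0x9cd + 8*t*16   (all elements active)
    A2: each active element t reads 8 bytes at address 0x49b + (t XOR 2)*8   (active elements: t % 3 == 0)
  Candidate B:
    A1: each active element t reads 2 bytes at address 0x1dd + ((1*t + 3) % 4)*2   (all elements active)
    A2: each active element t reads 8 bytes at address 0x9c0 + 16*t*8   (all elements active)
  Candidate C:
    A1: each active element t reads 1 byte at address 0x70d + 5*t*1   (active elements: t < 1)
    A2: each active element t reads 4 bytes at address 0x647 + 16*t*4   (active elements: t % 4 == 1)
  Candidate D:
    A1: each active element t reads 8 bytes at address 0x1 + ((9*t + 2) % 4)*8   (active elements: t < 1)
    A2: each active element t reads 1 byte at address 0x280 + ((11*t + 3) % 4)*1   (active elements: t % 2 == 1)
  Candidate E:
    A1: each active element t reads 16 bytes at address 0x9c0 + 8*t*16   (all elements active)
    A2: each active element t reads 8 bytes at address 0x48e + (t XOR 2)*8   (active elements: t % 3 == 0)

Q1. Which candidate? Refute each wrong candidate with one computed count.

A: A2 gives 1 transaction, not 2
B: A1 gives 2 transactions, not 4
C: A1 gives 1 transaction, not 4
D: A1 gives 1 transaction, not 4
E: all counts match (4,2)

Answer: E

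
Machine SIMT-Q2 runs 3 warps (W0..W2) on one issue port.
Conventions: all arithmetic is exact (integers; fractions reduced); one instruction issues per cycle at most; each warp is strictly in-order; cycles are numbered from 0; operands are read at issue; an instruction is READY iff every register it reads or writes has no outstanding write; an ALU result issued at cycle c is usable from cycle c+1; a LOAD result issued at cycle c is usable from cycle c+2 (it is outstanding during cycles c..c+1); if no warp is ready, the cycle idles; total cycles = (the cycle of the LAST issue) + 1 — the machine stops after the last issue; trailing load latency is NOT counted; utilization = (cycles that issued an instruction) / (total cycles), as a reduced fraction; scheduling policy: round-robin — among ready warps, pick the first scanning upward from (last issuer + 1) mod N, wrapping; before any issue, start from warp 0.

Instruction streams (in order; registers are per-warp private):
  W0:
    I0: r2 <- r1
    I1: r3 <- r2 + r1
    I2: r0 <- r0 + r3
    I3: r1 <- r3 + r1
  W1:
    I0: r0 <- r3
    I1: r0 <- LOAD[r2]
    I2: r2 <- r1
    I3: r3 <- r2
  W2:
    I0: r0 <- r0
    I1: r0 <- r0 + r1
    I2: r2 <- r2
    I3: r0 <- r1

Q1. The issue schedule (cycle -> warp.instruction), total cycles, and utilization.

cycle 0: W0.I0
cycle 1: W1.I0
cycle 2: W2.I0
cycle 3: W0.I1
cycle 4: W1.I1
cycle 5: W2.I1
cycle 6: W0.I2
cycle 7: W1.I2
cycle 8: W2.I2
cycle 9: W0.I3
cycle 10: W1.I3
cycle 11: W2.I3

Answer: 12 cycles, utilization 1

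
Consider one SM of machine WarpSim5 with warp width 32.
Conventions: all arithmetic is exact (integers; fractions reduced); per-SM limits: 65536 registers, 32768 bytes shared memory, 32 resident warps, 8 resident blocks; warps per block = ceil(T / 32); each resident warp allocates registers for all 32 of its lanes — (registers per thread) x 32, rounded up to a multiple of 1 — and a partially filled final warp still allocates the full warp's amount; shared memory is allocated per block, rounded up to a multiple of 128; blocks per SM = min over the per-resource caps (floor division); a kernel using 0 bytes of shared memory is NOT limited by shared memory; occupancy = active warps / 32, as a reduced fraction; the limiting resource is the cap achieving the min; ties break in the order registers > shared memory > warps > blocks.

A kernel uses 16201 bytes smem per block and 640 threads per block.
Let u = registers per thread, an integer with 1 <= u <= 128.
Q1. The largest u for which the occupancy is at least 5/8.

Answer: u = 102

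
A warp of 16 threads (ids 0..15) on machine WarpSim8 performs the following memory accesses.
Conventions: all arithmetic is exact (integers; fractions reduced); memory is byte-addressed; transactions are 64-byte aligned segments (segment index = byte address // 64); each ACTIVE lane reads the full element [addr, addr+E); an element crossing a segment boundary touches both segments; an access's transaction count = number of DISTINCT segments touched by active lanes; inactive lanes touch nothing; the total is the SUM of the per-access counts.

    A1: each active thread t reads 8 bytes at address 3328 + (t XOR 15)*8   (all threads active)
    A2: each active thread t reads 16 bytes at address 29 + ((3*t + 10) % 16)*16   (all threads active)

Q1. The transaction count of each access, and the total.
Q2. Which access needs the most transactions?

A1: 2 transactions
A2: 5 transactions

Answer: 2,5; total 7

Answer: A2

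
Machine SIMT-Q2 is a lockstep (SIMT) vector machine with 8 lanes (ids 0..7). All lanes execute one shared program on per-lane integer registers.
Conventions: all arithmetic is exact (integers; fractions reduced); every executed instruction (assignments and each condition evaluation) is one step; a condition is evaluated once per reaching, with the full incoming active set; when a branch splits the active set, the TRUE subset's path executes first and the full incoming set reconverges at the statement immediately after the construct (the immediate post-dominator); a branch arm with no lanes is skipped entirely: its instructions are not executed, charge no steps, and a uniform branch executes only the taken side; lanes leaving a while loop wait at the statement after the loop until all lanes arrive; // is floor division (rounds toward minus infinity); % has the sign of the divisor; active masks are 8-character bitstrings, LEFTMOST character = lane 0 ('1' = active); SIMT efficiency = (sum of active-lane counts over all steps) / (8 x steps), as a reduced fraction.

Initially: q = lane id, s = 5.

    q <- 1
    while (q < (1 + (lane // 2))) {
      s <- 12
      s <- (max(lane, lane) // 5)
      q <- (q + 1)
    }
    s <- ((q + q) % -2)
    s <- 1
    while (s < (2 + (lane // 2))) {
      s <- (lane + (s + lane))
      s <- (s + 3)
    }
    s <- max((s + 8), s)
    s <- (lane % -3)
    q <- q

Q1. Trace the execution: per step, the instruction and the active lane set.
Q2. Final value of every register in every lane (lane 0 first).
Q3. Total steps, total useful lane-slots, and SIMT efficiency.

step 0: q <- 1                       11111111
step 1: eval (q < (1 + (lane // 2))) 11111111
step 2: s <- 12                      00111111
step 3: s <- (max(lane, lane) // 5)  00111111
step 4: q <- (q + 1)                 00111111
step 5: eval (q < (1 + (lane // 2))) 00111111
step 6: s <- 12                      00001111
step 7: s <- (max(lane, lane) // 5)  00001111
step 8: q <- (q + 1)                 00001111
step 9: eval (q < (1 + (lane // 2))) 00001111
step 10: s <- 12                      00000011
step 11: s <- (max(lane, lane) // 5)  00000011
step 12: q <- (q + 1)                 00000011
step 13: eval (q < (1 + (lane // 2))) 00000011
step 14: s <- ((q + q) % -2)          11111111
step 15: s <- 1                       11111111
step 16: eval (s < (2 + (lane // 2))) 11111111
step 17: s <- (lane + (s + lane))     11111111
step 18: s <- (s + 3)                 11111111
step 19: eval (s < (2 + (lane // 2))) 11111111
step 20: s <- max((s + 8), s)         11111111
step 21: s <- (lane % -3)             11111111
step 22: q <- q                       11111111

Answer: 23 steps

q: 1,1,2,2,3,3,4,4
s: 0,-2,-1,0,-2,-1,0,-2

steps = 23; useful = 136; efficiency = 136/184 = 17/23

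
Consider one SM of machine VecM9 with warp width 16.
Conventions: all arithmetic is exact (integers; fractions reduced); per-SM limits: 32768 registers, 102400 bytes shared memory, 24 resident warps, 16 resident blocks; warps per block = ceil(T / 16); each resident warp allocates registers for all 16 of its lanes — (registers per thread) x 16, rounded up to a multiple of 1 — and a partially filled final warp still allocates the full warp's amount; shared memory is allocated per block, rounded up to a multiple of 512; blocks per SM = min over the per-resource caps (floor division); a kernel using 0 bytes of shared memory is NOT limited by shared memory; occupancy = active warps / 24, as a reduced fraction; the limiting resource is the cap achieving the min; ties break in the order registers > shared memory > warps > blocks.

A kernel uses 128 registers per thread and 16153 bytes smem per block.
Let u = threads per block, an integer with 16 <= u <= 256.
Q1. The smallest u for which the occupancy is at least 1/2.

Answer: u = 17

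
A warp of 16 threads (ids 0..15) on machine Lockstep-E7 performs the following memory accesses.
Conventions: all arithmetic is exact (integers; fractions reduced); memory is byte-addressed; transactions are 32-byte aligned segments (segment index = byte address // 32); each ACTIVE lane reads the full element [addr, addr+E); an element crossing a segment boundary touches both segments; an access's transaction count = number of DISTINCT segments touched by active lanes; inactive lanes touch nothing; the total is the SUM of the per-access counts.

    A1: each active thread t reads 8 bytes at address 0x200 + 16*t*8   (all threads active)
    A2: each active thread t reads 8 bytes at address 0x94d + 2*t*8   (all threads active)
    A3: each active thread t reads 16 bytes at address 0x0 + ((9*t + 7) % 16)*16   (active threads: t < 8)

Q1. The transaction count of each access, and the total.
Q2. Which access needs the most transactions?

A1: 16 transactions
A2: 9 transactions
A3: 7 transactions

Answer: 16,9,7; total 32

Answer: A1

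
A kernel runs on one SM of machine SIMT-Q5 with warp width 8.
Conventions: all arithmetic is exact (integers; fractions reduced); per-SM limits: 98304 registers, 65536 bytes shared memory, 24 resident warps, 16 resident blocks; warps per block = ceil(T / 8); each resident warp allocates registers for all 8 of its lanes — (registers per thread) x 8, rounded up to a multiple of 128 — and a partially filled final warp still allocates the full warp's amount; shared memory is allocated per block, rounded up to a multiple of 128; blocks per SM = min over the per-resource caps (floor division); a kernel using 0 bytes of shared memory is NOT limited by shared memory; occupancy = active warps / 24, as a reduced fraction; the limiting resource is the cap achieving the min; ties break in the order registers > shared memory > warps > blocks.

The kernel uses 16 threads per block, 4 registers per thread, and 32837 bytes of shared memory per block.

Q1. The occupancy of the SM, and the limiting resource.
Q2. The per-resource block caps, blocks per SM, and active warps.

Answer: occupancy 1/12, limited by shared memory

registers: 384 blocks
shared memory: 1 block
warps: 12 blocks
blocks: 16 blocks

Answer: 1 block, 2 active warps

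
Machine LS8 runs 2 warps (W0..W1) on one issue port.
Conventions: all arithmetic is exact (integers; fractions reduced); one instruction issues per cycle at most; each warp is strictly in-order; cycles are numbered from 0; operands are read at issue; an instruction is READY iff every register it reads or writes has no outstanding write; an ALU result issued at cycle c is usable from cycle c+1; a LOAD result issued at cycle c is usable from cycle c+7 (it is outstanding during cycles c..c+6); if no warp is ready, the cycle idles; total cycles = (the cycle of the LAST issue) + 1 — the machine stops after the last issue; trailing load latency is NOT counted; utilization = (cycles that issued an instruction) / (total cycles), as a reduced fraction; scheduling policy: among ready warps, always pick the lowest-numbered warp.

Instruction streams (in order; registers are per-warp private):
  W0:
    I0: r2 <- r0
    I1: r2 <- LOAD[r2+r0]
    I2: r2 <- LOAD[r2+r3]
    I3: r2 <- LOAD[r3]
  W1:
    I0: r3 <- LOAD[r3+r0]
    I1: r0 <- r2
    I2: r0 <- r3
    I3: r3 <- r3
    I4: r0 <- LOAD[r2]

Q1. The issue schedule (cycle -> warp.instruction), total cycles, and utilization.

cycle 0: W0.I0
cycle 1: W0.I1
cycle 2: W1.I0
cycle 3: W1.I1
cycle 4: idle
cycle 5: idle
cycle 6: idle
cycle 7: idle
cycle 8: W0.I2
cycle 9: W1.I2
cycle 10: W1.I3
cycle 11: W1.I4
cycle 12: idle
cycle 13: idle
cycle 14: idle
cycle 15: W0.I3

Answer: 16 cycles, utilization 9/16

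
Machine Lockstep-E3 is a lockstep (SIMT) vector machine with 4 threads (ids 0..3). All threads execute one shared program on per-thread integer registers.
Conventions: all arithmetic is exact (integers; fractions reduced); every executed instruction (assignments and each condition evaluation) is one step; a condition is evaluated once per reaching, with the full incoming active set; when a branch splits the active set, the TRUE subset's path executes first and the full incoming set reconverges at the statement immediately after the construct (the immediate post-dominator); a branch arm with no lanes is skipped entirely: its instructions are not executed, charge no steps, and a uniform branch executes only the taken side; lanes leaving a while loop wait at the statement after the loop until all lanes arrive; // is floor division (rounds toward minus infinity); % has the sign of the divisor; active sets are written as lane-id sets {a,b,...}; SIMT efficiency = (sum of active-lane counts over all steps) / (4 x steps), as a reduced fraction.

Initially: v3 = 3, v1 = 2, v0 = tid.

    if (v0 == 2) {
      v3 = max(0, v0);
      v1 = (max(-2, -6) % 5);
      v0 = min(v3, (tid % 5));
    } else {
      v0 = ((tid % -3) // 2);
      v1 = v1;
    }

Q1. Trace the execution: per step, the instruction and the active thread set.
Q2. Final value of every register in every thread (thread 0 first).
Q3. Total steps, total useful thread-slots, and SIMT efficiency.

step 0: eval (v0 == 2)               {0,1,2,3}
step 1: v3 <- max(0, v0)             {2}
step 2: v1 <- (max(-2, -6) % 5)      {2}
step 3: v0 <- min(v3, (tid % 5))     {2}
step 4: v0 <- ((tid % -3) // 2)      {0,1,3}
step 5: v1 <- v1                     {0,1,3}

Answer: 6 steps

v3: 3,3,2,3
v1: 2,2,3,2
v0: 0,-1,2,0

steps = 6; useful = 13; efficiency = 13/24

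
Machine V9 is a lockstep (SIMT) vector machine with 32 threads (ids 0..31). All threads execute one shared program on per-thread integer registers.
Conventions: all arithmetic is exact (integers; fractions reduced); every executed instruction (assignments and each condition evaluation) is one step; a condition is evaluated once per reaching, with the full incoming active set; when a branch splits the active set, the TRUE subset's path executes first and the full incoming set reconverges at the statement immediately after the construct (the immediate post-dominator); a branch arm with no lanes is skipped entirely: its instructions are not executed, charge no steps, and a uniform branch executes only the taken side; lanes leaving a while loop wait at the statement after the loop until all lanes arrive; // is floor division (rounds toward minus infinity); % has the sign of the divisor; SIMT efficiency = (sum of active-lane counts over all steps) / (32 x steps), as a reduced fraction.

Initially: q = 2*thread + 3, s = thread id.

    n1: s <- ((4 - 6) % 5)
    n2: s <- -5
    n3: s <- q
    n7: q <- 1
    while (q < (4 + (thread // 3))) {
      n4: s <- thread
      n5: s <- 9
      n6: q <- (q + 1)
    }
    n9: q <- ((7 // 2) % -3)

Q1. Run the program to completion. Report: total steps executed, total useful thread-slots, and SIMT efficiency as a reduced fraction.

Answer: 58 steps, 1196 useful, 299/464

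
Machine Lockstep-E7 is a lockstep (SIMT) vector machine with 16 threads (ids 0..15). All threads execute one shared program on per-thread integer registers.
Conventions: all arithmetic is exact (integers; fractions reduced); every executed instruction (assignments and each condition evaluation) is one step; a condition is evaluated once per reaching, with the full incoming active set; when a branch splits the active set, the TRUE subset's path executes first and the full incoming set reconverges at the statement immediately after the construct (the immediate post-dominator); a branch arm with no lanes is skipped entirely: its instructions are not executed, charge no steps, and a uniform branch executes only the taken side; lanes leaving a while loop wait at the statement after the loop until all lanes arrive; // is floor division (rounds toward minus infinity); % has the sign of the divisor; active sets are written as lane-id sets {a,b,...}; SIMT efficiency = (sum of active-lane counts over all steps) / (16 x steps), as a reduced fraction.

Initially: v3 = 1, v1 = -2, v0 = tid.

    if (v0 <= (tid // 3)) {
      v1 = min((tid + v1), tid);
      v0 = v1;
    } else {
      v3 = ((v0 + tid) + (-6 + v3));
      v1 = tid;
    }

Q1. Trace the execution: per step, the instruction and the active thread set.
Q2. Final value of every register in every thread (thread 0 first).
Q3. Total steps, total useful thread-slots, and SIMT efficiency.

step 0: eval (v0 <= (tid // 3))      {0,1,2,3,4,5,6,7,8,9,10,11,12,13,14,15}
step 1: v1 <- min((tid + v1), tid)   {0}
step 2: v0 <- v1                     {0}
step 3: v3 <- ((v0 + tid) + (-6 + v3)) {1,2,3,4,5,6,7,8,9,10,11,12,13,14,15}
step 4: v1 <- tid                    {1,2,3,4,5,6,7,8,9,10,11,12,13,14,15}

Answer: 5 steps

v3: 1,-3,-1,1,3,5,7,9,11,13,15,17,19,21,23,25
v1: -2,1,2,3,4,5,6,7,8,9,10,11,12,13,14,15
v0: -2,1,2,3,4,5,6,7,8,9,10,11,12,13,14,15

steps = 5; useful = 48; efficiency = 48/80 = 3/5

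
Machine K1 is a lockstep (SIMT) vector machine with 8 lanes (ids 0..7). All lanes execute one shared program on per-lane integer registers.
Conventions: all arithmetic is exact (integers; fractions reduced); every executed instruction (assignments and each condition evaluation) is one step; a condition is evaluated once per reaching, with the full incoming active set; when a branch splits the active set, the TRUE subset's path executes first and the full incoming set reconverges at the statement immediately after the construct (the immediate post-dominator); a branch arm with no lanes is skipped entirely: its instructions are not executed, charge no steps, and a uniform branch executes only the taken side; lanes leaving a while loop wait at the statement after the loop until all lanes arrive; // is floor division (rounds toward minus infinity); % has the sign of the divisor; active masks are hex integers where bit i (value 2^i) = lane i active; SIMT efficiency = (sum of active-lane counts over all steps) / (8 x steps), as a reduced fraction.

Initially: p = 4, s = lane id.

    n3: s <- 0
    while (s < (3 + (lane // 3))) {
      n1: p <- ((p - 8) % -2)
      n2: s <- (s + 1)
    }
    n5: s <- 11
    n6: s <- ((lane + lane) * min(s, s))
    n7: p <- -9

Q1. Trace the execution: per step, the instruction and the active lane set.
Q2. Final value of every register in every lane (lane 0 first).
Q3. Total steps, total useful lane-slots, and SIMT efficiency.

step 0: s <- 0                       0xff
step 1: eval (s < (3 + (lane // 3))) 0xff
step 2: p <- ((p - 8) % -2)          0xff
step 3: s <- (s + 1)                 0xff
step 4: eval (s < (3 + (lane // 3))) 0xff
step 5: p <- ((p - 8) % -2)          0xff
step 6: s <- (s + 1)                 0xff
step 7: eval (s < (3 + (lane // 3))) 0xff
step 8: p <- ((p - 8) % -2)          0xff
step 9: s <- (s + 1)                 0xff
step 10: eval (s < (3 + (lane // 3))) 0xff
step 11: p <- ((p - 8) % -2)          0xf8
step 12: s <- (s + 1)                 0xf8
step 13: eval (s < (3 + (lane // 3))) 0xf8
step 14: p <- ((p - 8) % -2)          0xc0
step 15: s <- (s + 1)                 0xc0
step 16: eval (s < (3 + (lane // 3))) 0xc0
step 17: s <- 11                      0xff
step 18: s <- ((lane + lane) * min(s, s)) 0xff
step 19: p <- -9                      0xff

Answer: 20 steps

p: -9,-9,-9,-9,-9,-9,-9,-9
s: 0,22,44,66,88,110,132,154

steps = 20; useful = 133; efficiency = 133/160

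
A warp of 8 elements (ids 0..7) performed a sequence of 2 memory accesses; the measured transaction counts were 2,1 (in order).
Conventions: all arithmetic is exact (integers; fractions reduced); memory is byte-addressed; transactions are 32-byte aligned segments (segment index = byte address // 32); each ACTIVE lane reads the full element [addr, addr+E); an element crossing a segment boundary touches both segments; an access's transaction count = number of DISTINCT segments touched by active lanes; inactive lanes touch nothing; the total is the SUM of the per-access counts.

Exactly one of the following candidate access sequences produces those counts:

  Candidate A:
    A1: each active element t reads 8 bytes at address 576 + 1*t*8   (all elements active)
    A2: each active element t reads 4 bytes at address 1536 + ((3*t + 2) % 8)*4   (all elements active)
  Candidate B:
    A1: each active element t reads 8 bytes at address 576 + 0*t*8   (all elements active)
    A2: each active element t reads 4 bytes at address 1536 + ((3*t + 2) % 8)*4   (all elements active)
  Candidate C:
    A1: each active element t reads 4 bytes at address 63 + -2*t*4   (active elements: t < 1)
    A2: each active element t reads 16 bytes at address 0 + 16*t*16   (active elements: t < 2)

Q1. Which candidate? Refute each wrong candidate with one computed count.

B: A1 gives 1 transaction, not 2
C: A2 gives 2 transactions, not 1
A: all counts match (2,1)

Answer: A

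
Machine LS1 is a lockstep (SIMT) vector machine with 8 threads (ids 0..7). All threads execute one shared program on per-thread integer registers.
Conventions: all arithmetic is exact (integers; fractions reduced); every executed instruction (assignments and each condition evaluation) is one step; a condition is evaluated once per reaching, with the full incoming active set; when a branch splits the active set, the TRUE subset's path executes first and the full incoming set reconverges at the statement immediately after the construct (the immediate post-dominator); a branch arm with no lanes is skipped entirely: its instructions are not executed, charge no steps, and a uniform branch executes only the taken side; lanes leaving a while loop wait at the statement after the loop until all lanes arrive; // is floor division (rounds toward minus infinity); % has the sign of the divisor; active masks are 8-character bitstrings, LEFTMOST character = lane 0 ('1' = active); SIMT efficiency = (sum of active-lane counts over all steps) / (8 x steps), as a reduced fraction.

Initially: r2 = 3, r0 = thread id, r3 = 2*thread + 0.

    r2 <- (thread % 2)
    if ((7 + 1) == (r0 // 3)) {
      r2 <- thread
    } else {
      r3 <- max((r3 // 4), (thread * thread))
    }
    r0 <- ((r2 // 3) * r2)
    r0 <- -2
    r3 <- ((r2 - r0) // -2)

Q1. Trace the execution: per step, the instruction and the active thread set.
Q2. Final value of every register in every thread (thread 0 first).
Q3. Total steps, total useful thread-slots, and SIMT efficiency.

step 0: r2 <- (thread % 2)           11111111
step 1: eval ((7 + 1) == (r0 // 3))  11111111
step 2: r3 <- max((r3 // 4), (thread * thread)) 11111111
step 3: r0 <- ((r2 // 3) * r2)       11111111
step 4: r0 <- -2                     11111111
step 5: r3 <- ((r2 - r0) // -2)      11111111

Answer: 6 steps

r2: 0,1,0,1,0,1,0,1
r0: -2,-2,-2,-2,-2,-2,-2,-2
r3: -1,-2,-1,-2,-1,-2,-1,-2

steps = 6; useful = 48; efficiency = 48/48 = 1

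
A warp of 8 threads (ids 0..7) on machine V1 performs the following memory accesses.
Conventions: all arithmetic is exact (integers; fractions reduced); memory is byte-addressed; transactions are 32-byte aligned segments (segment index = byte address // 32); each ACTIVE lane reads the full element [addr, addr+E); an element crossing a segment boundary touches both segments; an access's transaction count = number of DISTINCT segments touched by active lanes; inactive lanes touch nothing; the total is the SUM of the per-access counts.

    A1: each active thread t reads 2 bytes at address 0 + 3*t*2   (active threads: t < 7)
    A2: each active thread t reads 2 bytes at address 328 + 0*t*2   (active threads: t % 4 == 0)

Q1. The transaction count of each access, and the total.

A1: 2 transactions
A2: 1 transaction

Answer: 2,1; total 3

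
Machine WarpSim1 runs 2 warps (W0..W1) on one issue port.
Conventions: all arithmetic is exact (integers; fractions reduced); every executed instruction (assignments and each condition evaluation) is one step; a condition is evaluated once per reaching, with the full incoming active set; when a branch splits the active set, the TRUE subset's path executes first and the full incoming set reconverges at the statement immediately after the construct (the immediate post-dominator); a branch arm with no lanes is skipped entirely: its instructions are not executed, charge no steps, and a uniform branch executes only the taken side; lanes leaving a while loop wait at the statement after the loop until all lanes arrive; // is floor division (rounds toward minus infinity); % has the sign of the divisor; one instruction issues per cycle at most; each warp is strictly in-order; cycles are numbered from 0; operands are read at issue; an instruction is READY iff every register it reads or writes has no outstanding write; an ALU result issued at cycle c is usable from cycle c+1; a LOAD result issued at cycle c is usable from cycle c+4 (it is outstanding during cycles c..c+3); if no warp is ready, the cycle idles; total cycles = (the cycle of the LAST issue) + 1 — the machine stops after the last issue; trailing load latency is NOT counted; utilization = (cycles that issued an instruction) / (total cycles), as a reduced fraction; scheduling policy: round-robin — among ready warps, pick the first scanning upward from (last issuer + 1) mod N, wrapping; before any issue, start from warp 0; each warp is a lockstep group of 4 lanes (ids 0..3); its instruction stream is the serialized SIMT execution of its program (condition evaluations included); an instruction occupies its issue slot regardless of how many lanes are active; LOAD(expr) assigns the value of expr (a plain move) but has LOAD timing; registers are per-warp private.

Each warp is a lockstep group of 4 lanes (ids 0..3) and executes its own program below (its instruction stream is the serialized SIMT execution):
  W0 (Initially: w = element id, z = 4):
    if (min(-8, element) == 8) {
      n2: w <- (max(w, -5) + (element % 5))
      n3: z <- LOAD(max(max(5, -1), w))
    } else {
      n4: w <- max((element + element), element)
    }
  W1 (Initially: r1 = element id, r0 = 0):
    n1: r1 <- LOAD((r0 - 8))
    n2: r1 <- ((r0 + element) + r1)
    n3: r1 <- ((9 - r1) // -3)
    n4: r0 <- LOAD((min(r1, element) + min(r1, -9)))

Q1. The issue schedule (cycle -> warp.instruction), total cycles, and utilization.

cycle 0: W0.I0
cycle 1: W1.I0
cycle 2: W0.I1
cycle 3: idle
cycle 4: idle
cycle 5: W1.I1
cycle 6: W1.I2
cycle 7: W1.I3

Answer: 8 cycles, utilization 3/4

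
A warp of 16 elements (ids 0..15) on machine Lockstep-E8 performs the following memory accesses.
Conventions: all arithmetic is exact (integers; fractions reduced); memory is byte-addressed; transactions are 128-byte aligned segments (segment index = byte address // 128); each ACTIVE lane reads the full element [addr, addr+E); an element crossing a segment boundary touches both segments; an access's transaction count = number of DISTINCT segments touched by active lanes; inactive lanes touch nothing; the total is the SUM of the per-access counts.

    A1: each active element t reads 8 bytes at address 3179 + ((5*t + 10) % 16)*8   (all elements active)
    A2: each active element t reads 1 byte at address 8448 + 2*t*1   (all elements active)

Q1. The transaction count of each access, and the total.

A1: 2 transactions
A2: 1 transaction

Answer: 2,1; total 3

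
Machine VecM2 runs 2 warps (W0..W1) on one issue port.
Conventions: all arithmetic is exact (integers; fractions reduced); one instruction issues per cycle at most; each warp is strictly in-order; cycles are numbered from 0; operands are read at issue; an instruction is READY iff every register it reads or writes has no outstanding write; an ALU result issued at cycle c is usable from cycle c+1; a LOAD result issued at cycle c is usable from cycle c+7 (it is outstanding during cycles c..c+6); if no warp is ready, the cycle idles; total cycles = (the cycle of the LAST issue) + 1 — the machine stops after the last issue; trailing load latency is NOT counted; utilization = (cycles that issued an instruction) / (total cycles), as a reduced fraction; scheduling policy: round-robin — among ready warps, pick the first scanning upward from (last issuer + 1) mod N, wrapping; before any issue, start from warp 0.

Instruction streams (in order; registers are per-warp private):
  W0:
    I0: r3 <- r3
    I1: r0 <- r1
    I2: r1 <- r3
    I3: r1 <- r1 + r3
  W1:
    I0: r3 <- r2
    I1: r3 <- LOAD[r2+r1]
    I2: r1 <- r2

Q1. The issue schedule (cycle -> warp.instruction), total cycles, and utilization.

cycle 0: W0.I0
cycle 1: W1.I0
cycle 2: W0.I1
cycle 3: W1.I1
cycle 4: W0.I2
cycle 5: W1.I2
cycle 6: W0.I3

Answer: 7 cycles, utilization 1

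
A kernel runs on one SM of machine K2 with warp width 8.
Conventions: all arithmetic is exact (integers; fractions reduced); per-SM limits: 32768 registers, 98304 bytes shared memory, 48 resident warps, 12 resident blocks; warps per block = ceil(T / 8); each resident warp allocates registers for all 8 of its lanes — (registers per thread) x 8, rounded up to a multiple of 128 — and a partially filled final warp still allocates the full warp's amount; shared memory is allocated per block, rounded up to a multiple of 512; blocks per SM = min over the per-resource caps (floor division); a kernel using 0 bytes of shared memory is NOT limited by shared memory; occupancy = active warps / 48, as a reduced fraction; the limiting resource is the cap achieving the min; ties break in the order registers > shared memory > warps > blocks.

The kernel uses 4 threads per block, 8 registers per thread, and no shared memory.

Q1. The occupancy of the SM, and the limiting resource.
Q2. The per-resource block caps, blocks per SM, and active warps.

Answer: occupancy 1/4, limited by blocks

registers: 256 blocks
shared memory: no limit (kernel uses none)
warps: 48 blocks
blocks: 12 blocks

Answer: 12 blocks, 12 active warps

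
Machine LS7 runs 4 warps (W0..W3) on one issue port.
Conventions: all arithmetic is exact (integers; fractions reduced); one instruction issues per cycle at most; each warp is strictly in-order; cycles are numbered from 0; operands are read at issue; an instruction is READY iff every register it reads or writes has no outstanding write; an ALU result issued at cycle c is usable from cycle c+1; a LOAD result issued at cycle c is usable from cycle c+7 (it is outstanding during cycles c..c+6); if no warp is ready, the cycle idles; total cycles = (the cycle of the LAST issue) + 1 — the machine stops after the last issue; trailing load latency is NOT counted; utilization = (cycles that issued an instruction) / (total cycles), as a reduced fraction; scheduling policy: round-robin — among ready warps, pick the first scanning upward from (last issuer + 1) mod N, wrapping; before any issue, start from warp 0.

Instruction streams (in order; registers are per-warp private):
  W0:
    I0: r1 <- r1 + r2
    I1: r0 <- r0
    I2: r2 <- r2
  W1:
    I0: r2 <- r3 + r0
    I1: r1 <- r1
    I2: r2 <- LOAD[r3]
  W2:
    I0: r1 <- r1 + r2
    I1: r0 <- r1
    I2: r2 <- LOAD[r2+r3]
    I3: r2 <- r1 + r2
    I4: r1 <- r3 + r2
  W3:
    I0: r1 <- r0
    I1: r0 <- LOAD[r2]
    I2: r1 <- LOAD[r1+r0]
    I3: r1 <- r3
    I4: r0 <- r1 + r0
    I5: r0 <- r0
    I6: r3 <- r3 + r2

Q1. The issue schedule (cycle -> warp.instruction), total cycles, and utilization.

cycle 0: W0.I0
cycle 1: W1.I0
cycle 2: W2.I0
cycle 3: W3.I0
cycle 4: W0.I1
cycle 5: W1.I1
cycle 6: W2.I1
cycle 7: W3.I1
cycle 8: W0.I2
cycle 9: W1.I2
cycle 10: W2.I2
cycle 11: idle
cycle 12: idle
cycle 13: idle
cycle 14: W3.I2
cycle 15: idle
cycle 16: idle
cycle 17: W2.I3
cycle 18: W2.I4
cycle 19: idle
cycle 20: idle
cycle 21: W3.I3
cycle 22: W3.I4
cycle 23: W3.I5
cycle 24: W3.I6

Answer: 25 cycles, utilization 18/25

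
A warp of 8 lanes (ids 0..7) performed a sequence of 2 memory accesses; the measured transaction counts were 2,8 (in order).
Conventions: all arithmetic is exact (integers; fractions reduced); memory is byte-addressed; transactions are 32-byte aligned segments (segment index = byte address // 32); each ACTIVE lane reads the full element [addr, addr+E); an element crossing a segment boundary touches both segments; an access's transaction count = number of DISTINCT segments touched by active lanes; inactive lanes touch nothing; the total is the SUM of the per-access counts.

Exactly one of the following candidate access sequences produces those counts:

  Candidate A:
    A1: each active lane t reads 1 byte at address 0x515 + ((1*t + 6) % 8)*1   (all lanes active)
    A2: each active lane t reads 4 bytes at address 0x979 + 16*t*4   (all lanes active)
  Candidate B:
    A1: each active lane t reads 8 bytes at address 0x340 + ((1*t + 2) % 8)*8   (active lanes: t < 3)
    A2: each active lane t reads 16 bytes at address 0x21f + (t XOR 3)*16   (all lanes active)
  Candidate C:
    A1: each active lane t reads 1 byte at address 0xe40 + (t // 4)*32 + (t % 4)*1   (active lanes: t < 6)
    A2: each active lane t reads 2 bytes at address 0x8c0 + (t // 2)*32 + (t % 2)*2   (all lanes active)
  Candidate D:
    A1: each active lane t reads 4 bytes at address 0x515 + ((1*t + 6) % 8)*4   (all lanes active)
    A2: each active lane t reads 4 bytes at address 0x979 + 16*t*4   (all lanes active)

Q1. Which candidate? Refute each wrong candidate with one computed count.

A: A1 gives 1 transaction, not 2
B: A2 gives 5 transactions, not 8
C: A2 gives 4 transactions, not 8
D: all counts match (2,8)

Answer: D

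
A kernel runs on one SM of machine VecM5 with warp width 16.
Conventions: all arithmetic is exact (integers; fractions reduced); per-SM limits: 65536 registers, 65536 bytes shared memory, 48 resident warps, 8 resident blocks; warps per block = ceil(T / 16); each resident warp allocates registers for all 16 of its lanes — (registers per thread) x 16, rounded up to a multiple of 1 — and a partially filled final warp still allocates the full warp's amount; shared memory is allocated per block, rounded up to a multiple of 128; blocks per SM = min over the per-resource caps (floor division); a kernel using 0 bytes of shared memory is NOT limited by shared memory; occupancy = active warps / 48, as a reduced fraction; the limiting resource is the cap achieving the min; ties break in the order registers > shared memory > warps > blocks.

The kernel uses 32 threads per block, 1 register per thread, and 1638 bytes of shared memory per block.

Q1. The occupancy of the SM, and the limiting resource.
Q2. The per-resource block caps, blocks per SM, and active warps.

Answer: occupancy 1/3, limited by blocks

registers: 2048 blocks
shared memory: 39 blocks
warps: 24 blocks
blocks: 8 blocks

Answer: 8 blocks, 16 active warps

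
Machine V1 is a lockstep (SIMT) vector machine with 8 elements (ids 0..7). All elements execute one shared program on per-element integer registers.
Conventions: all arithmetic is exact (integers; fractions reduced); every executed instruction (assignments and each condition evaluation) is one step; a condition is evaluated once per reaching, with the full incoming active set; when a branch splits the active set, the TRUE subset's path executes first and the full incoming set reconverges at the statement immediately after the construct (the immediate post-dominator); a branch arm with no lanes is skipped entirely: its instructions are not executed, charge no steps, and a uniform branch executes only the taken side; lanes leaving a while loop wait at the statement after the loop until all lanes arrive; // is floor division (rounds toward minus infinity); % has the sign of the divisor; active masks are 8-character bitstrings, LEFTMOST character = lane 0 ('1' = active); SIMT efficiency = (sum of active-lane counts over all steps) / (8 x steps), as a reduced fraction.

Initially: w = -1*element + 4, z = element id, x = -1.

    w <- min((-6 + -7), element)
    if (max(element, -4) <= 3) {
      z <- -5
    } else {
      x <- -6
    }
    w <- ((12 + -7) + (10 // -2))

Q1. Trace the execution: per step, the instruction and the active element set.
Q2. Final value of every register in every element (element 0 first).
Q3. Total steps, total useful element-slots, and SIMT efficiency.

step 0: w <- min((-6 + -7), element) 11111111
step 1: eval (max(element, -4) <= 3) 11111111
step 2: z <- -5                      11110000
step 3: x <- -6                      00001111
step 4: w <- ((12 + -7) + (10 // -2)) 11111111

Answer: 5 steps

w: 0,0,0,0,0,0,0,0
z: -5,-5,-5,-5,4,5,6,7
x: -1,-1,-1,-1,-6,-6,-6,-6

steps = 5; useful = 32; efficiency = 32/40 = 4/5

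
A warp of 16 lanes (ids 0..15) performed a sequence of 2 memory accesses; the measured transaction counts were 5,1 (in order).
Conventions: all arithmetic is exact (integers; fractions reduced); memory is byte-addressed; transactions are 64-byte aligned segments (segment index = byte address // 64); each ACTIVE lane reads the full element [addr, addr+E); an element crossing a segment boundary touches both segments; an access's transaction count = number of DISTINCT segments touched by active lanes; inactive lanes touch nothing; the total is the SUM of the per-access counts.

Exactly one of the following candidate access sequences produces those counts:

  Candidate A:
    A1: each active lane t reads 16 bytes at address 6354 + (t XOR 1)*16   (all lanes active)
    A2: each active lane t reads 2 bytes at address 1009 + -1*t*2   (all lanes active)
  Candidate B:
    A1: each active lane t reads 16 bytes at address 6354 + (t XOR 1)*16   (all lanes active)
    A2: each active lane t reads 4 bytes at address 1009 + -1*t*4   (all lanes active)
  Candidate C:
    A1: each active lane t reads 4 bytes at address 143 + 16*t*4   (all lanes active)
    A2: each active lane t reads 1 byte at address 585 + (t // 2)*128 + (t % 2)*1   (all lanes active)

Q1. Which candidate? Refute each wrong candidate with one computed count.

B: A2 gives 2 transactions, not 1
C: A1 gives 16 transactions, not 5
A: all counts match (5,1)

Answer: A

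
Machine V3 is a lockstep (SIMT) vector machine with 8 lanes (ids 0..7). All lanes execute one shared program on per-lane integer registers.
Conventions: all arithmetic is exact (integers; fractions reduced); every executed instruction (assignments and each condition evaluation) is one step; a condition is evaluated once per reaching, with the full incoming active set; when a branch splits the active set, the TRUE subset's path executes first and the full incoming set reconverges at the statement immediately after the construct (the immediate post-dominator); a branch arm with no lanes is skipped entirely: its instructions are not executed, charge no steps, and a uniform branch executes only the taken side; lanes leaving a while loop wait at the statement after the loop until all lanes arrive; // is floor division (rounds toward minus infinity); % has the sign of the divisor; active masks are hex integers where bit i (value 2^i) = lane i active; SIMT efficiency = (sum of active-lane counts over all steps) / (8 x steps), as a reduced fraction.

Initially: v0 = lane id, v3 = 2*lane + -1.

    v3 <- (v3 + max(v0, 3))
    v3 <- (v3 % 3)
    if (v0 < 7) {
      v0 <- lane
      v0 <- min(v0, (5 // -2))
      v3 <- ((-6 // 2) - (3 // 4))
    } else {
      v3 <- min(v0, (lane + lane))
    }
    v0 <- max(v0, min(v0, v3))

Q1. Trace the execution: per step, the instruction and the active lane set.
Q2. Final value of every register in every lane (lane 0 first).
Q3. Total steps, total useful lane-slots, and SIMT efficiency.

step 0: v3 <- (v3 + max(v0, 3))      0xff
step 1: v3 <- (v3 % 3)               0xff
step 2: eval (v0 < 7)                0xff
step 3: v0 <- lane                   0x7f
step 4: v0 <- min(v0, (5 // -2))     0x7f
step 5: v3 <- ((-6 // 2) - (3 // 4)) 0x7f
step 6: v3 <- min(v0, (lane + lane)) 0x80
step 7: v0 <- max(v0, min(v0, v3))   0xff

Answer: 8 steps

v0: -3,-3,-3,-3,-3,-3,-3,7
v3: -3,-3,-3,-3,-3,-3,-3,7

steps = 8; useful = 54; efficiency = 54/64 = 27/32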